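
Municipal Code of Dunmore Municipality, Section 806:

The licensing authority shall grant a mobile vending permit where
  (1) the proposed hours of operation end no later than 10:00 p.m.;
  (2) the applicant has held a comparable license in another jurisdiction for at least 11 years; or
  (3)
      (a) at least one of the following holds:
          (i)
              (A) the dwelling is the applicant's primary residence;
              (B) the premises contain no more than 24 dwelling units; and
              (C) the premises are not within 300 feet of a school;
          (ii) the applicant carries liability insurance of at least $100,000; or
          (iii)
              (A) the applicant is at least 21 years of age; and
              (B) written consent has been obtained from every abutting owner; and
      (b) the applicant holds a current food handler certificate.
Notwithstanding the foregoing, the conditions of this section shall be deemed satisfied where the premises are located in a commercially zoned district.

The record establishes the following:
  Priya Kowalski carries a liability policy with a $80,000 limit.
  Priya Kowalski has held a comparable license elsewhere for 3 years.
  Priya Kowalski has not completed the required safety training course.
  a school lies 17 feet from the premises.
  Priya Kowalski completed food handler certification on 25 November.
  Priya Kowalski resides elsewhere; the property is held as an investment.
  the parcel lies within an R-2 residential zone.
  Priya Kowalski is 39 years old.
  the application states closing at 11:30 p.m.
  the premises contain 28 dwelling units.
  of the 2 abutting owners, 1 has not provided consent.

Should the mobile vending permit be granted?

No — denied.

(1) closes by 10 p.m. — not satisfied.
(2) prior license ≥ 11 yr — not met.
(A) primary residence — not satisfied.
(B) ≤ 24 units — not met.
(C) ≥300 ft from school — not met.
So (i) is not satisfied (F AND F AND F).
(ii) insurance ≥ $100,000 — fails.
(A) age ≥ 21 — satisfied.
(B) all abutters consent — fails.
So (iii) is not satisfied (T AND F).
(a): F OR F OR F → false.
(b) food handler cert. — satisfied.
(3): F AND T → false.
Overall = F OR F OR F = false.
Exception (commercially zoned) — not satisfied.
Result: main false OR exception false → false.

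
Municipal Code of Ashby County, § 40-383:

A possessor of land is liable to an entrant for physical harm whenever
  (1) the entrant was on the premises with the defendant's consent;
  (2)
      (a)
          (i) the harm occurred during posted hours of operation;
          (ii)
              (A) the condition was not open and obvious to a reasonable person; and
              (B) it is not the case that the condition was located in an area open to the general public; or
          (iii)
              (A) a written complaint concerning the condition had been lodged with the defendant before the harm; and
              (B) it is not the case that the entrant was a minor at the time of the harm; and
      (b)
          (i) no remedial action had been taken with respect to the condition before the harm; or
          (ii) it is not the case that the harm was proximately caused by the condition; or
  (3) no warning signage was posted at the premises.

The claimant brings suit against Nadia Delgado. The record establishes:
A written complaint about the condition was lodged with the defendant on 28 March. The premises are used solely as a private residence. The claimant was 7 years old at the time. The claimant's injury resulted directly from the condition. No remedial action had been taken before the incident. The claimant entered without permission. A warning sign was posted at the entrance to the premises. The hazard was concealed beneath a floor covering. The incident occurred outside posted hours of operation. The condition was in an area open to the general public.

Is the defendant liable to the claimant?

(1) consent to enter — fails.
(i) during posted hours — not satisfied.
(A) not open/obvious — met.
(B) not (public area) — fails.
(ii): T AND F → false.
(A) complaint lodged — satisfied.
(B) not (entrant a minor) — not satisfied.
(iii) = T AND F = false.
(a): F OR F OR F → false.
(i) no remedial action — met.
(ii) not (proximate cause) — fails.
So (b) is satisfied (T OR F).
(2): F AND T → false.
(3) no signage posted — not met.
Overall: F OR F OR F → false.

No — not liable.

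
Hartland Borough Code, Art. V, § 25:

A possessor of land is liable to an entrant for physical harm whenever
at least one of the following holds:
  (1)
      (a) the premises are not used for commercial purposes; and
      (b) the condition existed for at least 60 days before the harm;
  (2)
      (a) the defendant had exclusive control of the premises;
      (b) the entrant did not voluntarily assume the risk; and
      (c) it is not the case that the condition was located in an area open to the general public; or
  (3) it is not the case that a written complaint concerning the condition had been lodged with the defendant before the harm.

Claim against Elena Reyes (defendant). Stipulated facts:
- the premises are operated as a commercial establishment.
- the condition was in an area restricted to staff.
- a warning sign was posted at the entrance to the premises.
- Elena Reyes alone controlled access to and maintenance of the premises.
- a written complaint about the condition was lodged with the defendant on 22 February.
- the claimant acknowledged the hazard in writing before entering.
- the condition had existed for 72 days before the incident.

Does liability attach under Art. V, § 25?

(a) not (commercial use) — not satisfied.
(b) condition ≥60 days old — met.
(1): F AND T → false.
(a) exclusive control — satisfied.
(b) no assumed risk — not met.
(c) not (public area) — holds.
So (2) is not satisfied (T AND F AND T).
(3) not (complaint lodged) — not met.
So Overall is not satisfied (F OR F OR F).

No — not liable.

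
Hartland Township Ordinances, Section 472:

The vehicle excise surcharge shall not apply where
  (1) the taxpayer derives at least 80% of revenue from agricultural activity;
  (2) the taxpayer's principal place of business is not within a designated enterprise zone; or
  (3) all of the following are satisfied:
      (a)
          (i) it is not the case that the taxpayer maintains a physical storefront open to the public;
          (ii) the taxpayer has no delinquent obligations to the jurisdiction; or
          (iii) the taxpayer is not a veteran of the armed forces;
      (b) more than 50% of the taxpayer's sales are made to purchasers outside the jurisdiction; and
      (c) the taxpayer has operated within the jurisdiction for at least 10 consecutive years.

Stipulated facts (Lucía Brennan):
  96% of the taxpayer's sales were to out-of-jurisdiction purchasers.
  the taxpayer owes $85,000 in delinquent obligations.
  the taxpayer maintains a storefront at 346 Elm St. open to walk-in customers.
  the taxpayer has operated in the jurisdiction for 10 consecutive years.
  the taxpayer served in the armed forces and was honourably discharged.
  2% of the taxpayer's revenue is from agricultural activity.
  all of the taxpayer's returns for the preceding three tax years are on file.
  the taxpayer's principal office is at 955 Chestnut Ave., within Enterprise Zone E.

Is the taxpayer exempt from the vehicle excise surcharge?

(1) ≥80% agricultural — not satisfied.
(2) not (in enterprise zone) — not met.
(i) not (has storefront) — not met.
(ii) no delinquency — not met.
(iii) not (veteran) — not met.
So (a) is not satisfied (F OR F OR F).
(b) >50% out-of-jur. sales — met.
(c) ≥ 10 yrs in jurisdiction — met.
So (3) is not satisfied (F AND T AND T).
Overall: F OR F OR F → false.

No — not exempt.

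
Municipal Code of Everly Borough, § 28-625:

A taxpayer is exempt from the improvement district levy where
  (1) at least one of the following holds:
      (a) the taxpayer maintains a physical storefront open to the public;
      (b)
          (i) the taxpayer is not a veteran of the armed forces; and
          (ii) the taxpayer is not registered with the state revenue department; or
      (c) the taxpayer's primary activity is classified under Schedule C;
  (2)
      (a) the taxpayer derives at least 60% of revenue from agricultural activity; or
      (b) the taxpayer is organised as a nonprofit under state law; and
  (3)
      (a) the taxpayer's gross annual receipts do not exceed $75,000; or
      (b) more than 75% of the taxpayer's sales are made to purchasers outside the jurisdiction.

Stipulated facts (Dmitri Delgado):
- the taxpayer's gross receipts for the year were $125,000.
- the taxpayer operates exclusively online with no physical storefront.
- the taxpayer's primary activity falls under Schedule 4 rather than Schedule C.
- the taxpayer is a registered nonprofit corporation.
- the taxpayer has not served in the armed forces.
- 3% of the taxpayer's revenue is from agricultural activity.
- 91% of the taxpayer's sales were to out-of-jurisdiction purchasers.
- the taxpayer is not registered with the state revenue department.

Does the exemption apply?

Yes — exempt.

(a) has storefront — not satisfied.
(i) not (veteran) — holds.
(ii) not (state-registered) — met.
(b): T AND T → true.
(c) Schedule C activity — not met.
So (1) is satisfied (F OR T OR F).
(a) ≥60% agricultural — fails.
(b) nonprofit — met.
(2) = F OR T = true.
(a) receipts ≤ $75,000 — not satisfied.
(b) >75% out-of-jur. sales — satisfied.
(3) = F OR T = true.
Overall: T AND T AND T → true.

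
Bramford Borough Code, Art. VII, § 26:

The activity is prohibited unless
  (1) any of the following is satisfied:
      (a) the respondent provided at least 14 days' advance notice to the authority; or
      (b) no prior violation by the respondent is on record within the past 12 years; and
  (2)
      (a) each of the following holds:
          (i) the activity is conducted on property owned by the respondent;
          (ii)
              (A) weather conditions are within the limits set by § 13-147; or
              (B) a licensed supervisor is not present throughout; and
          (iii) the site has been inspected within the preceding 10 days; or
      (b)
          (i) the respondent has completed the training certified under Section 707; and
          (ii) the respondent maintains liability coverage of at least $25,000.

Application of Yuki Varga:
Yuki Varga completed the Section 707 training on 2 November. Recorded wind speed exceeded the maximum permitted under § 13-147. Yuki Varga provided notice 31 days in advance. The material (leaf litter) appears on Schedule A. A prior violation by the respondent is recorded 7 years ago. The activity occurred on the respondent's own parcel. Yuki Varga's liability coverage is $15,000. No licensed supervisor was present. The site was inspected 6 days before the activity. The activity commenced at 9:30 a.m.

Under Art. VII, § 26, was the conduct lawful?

(a) ≥14 days' notice — met.
(b) no prior violation — not satisfied.
So (1) is satisfied (T OR F).
(i) own property — holds.
(A) weather ok — fails.
(B) not (supervisor present) — met.
So (ii) is satisfied (F OR T).
(iii) site inspected — holds.
So (a) is satisfied (T AND T AND T).
(i) training certified — met.
(ii) coverage ≥ $25,000 — not met.
So (b) is not satisfied (T AND F).
(2) = T OR F = true.
So Overall is satisfied (T AND T).

Yes — lawful.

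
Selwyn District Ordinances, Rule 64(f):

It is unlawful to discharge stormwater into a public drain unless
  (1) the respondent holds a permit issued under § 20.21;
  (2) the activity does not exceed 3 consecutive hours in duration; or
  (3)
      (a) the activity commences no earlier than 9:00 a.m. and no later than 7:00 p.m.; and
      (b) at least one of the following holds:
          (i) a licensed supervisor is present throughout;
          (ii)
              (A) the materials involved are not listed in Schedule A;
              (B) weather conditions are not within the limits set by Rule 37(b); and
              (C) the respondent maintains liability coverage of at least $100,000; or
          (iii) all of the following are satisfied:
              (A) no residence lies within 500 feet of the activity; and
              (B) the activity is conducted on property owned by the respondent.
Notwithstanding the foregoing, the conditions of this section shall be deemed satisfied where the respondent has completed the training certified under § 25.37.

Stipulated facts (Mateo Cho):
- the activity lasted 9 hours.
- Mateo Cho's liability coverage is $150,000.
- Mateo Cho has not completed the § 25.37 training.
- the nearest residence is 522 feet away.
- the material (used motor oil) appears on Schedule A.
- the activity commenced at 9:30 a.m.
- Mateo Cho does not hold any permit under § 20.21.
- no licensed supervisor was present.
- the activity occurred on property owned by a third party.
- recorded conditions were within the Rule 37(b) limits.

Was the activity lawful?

No — unlawful.

(1) holds permit — fails.
(2) ≤ 3 hrs duration — not met.
(a) start within hours — satisfied.
(i) supervisor present — not satisfied.
(A) not (Schedule A material) — not met.
(B) not (weather ok) — not satisfied.
(C) coverage ≥ $100,000 — holds.
So (ii) is not satisfied (F AND F AND T).
(A) no residence in 500 ft — satisfied.
(B) own property — not satisfied.
So (iii) is not satisfied (T AND F).
(b) = F OR F OR F = false.
So (3) is not satisfied (T AND F).
Overall: F OR F OR F → false.
Exception (training certified) — not satisfied.
Result: main false OR exception false → false.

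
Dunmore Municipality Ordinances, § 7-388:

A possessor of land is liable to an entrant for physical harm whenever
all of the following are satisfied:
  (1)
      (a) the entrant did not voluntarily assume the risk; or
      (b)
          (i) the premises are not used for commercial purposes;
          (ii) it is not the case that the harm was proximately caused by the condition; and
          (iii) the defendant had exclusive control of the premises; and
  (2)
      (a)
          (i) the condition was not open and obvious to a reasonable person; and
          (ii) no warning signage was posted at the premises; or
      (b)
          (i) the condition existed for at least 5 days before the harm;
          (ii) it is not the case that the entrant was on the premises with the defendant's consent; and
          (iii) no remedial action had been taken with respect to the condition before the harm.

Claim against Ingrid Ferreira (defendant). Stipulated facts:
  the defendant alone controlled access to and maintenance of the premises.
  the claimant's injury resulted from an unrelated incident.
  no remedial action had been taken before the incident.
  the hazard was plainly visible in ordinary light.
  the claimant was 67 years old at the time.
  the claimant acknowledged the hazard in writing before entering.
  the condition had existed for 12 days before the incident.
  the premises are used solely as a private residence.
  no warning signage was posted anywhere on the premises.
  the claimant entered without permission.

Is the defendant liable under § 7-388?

Yes — liable.

(a) no assumed risk — fails.
(i) not (commercial use) — met.
(ii) not (proximate cause) — met.
(iii) exclusive control — satisfied.
(b): T AND T AND T → true.
So (1) is satisfied (F OR T).
(i) not open/obvious — not met.
(ii) no signage posted — met.
(a) = F AND T = false.
(i) condition ≥5 days old — met.
(ii) not (consent to enter) — satisfied.
(iii) no remedial action — satisfied.
So (b) is satisfied (T AND T AND T).
(2) = F OR T = true.
Overall = T AND T = true.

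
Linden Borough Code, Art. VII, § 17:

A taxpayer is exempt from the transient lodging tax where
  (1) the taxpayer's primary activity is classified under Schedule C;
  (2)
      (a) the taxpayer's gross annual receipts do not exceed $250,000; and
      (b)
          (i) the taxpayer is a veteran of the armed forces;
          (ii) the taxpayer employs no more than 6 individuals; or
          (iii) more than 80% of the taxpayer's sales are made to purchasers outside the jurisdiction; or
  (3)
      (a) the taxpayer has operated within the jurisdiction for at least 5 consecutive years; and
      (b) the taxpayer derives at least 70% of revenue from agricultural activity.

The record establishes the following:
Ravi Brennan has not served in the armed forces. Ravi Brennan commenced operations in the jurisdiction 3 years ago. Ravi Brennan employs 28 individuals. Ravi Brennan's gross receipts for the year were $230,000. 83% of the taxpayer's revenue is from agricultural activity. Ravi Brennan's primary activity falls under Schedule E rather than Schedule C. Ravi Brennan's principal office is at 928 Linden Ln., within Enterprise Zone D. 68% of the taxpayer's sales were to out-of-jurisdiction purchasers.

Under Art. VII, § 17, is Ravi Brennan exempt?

No — not exempt.

(1) Schedule C activity — not met.
(a) receipts ≤ $250,000 — holds.
(i) veteran — not met.
(ii) ≤ 6 employees — not satisfied.
(iii) >80% out-of-jur. sales — not satisfied.
(b) = F OR F OR F = false.
So (2) is not satisfied (T AND F).
(a) ≥ 5 yrs in jurisdiction — fails.
(b) ≥70% agricultural — met.
(3) = F AND T = false.
So Overall is not satisfied (F OR F OR F).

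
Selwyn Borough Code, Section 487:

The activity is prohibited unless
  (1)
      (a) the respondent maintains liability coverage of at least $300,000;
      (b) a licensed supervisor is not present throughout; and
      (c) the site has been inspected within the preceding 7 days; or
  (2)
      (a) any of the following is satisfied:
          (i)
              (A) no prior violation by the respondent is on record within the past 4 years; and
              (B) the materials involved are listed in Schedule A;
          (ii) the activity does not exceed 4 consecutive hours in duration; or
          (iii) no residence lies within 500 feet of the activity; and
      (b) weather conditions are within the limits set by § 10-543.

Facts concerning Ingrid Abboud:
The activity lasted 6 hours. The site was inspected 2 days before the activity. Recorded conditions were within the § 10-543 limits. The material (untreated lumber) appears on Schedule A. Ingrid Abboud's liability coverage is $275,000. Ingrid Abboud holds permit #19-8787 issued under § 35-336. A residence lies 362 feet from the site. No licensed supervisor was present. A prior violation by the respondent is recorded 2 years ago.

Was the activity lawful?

No — unlawful.

(a) coverage ≥ $300,000 — not met.
(b) not (supervisor present) — satisfied.
(c) site inspected — met.
So (1) is not satisfied (F AND T AND T).
(A) no prior violation — not met.
(B) Schedule A material — holds.
So (i) is not satisfied (F AND T).
(ii) ≤ 4 hrs duration — not met.
(iii) no residence in 500 ft — fails.
(a) = F OR F OR F = false.
(b) weather ok — satisfied.
(2) = F AND T = false.
Overall = F OR F = false.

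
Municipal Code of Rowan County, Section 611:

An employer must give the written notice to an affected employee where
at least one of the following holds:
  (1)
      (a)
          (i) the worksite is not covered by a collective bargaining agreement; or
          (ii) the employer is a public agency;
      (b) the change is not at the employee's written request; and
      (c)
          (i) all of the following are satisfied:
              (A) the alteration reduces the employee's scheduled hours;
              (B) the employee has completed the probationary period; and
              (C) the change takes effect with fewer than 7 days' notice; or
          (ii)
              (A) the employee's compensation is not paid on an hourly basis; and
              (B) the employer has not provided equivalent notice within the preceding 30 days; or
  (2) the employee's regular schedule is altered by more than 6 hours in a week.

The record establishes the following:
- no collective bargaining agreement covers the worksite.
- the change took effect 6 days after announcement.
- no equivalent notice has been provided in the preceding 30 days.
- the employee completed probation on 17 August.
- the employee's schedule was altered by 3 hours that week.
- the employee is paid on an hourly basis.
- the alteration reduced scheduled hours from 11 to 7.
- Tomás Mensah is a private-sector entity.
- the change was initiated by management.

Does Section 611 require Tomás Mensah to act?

(i) no CBA — holds.
(ii) public agency — not satisfied.
So (a) is satisfied (T OR F).
(b) not employee-requested — holds.
(A) hours reduced — holds.
(B) past probation — holds.
(C) < 7 days' notice — satisfied.
(i) = T AND T AND T = true.
(A) not (hourly-paid) — not satisfied.
(B) no recent notice — met.
So (ii) is not satisfied (F AND T).
So (c) is satisfied (T OR F).
(1): T AND T AND T → true.
(2) schedule shift > 6h — not met.
So Overall is satisfied (T OR F).

Yes — required.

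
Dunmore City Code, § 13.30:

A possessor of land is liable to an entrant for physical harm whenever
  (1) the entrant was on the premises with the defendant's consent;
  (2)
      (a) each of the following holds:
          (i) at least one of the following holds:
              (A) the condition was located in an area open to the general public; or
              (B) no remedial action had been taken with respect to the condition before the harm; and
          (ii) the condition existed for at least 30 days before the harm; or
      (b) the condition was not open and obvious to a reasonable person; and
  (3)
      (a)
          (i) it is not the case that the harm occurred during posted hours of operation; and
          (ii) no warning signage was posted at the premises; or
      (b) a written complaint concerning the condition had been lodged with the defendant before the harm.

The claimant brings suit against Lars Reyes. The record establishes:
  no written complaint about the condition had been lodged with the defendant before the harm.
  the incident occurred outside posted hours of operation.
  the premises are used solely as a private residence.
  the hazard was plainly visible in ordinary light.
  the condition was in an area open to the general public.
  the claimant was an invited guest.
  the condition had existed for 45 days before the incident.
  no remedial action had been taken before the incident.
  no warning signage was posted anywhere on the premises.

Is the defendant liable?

Yes — liable.

(1) consent to enter — holds.
(A) public area — satisfied.
(B) no remedial action — holds.
(i): T OR T → true.
(ii) condition ≥30 days old — satisfied.
(a): T AND T → true.
(b) not open/obvious — fails.
(2) = T OR F = true.
(i) not (during posted hours) — met.
(ii) no signage posted — met.
(a): T AND T → true.
(b) complaint lodged — not satisfied.
So (3) is satisfied (T OR F).
So Overall is satisfied (T AND T AND T).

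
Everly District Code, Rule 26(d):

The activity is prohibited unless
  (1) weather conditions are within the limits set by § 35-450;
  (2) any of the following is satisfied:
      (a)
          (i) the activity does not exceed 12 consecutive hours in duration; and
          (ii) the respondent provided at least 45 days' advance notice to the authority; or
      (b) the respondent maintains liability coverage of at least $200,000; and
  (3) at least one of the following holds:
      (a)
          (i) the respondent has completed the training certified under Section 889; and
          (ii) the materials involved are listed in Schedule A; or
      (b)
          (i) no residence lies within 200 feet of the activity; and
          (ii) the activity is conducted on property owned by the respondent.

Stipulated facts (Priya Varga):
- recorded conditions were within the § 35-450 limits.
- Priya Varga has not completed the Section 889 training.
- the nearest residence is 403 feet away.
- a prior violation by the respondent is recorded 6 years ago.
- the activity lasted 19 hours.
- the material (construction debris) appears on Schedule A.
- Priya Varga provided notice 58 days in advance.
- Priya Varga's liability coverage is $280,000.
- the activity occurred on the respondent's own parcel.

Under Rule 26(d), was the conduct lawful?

Yes — lawful.

(1) weather ok — holds.
(i) ≤ 12 hrs duration — fails.
(ii) ≥45 days' notice — satisfied.
(a) = F AND T = false.
(b) coverage ≥ $200,000 — met.
So (2) is satisfied (F OR T).
(i) training certified — fails.
(ii) Schedule A material — holds.
So (a) is not satisfied (F AND T).
(i) no residence in 200 ft — holds.
(ii) own property — holds.
(b) = T AND T = true.
So (3) is satisfied (F OR T).
So Overall is satisfied (T AND T AND T).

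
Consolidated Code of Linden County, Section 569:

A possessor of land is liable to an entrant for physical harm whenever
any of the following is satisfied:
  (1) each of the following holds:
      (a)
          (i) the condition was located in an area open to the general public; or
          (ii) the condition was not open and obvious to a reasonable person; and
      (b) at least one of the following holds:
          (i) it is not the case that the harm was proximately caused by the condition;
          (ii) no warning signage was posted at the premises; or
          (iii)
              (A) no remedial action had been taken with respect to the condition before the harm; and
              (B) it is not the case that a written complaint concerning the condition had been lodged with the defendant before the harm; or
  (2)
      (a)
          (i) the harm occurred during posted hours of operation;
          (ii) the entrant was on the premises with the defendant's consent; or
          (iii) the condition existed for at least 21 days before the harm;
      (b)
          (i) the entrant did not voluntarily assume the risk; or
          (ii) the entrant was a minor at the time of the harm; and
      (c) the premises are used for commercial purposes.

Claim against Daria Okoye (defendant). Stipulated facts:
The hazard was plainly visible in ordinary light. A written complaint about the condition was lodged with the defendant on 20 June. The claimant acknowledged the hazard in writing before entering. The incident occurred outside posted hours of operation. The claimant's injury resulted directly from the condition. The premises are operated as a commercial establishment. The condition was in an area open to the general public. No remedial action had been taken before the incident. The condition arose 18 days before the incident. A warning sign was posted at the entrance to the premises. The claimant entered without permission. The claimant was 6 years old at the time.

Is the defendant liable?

No — not liable.

(i) public area — satisfied.
(ii) not open/obvious — not satisfied.
(a) = T OR F = true.
(i) not (proximate cause) — not satisfied.
(ii) no signage posted — not met.
(A) no remedial action — met.
(B) not (complaint lodged) — fails.
So (iii) is not satisfied (T AND F).
(b) = F OR F OR F = false.
So (1) is not satisfied (T AND F).
(i) during posted hours — fails.
(ii) consent to enter — fails.
(iii) condition ≥21 days old — not met.
(a): F OR F OR F → false.
(i) no assumed risk — fails.
(ii) entrant a minor — met.
(b) = F OR T = true.
(c) commercial use — met.
(2) = F AND T AND T = false.
So Overall is not satisfied (F OR F).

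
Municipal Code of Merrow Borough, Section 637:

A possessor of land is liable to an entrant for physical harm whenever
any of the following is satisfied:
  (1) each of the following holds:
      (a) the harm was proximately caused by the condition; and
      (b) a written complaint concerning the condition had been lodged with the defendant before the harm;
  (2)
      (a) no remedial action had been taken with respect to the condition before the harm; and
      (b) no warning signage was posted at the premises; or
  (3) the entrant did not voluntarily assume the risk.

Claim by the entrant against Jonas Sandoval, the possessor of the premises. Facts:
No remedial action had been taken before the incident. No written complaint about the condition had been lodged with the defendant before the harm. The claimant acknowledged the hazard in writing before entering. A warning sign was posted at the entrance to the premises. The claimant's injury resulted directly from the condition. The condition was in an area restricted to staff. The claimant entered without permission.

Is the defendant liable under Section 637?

No — not liable.

(a) proximate cause — holds.
(b) complaint lodged — fails.
(1): T AND F → false.
(a) no remedial action — met.
(b) no signage posted — not met.
So (2) is not satisfied (T AND F).
(3) no assumed risk — fails.
Overall: F OR F OR F → false.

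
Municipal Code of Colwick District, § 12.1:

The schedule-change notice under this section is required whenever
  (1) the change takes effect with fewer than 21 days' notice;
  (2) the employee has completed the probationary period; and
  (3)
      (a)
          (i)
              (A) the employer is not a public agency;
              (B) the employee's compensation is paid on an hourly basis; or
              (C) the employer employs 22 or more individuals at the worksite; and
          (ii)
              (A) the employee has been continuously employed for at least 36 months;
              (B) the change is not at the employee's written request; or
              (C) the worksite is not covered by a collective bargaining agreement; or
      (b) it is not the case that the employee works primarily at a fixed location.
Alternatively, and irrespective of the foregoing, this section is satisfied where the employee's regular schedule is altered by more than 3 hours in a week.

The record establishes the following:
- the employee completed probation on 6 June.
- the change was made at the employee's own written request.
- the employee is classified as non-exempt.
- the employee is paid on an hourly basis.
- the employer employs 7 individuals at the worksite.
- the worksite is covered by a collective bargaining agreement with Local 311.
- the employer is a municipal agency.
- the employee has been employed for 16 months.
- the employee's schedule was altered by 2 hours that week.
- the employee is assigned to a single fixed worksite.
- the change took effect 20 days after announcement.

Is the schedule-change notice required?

(1) < 21 days' notice — satisfied.
(2) past probation — satisfied.
(A) not (public agency) — not satisfied.
(B) hourly-paid — met.
(C) ≥ 22 at site — not satisfied.
So (i) is satisfied (F OR T OR F).
(A) tenure ≥ 36 mo. — not satisfied.
(B) not employee-requested — not satisfied.
(C) no CBA — not satisfied.
So (ii) is not satisfied (F OR F OR F).
(a): T AND F → false.
(b) not (fixed location) — fails.
(3) = F OR F = false.
So Overall is not satisfied (T AND T AND F).
Exception (schedule shift > 3h) — not satisfied.
Result: main false OR exception false → false.

No — not required.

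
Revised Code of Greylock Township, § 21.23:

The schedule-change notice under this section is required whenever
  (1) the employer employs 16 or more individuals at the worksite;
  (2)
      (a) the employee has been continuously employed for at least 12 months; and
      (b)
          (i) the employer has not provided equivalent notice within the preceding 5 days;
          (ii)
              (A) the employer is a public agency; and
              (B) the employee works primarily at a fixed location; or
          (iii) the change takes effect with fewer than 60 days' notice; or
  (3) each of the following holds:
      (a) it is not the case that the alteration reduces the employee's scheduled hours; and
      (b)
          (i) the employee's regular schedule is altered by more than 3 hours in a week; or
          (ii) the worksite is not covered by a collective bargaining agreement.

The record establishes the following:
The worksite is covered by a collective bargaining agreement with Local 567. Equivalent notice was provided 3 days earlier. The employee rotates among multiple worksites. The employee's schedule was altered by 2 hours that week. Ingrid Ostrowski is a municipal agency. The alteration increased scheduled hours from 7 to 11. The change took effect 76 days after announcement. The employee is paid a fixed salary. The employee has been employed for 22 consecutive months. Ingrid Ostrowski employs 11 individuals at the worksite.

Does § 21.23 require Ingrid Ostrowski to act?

(1) ≥ 16 at site — fails.
(a) tenure ≥ 12 mo. — met.
(i) no recent notice — not satisfied.
(A) public agency — holds.
(B) fixed location — not met.
(ii) = T AND F = false.
(iii) < 60 days' notice — not satisfied.
So (b) is not satisfied (F OR F OR F).
So (2) is not satisfied (T AND F).
(a) not (hours reduced) — met.
(i) schedule shift > 3h — not satisfied.
(ii) no CBA — fails.
So (b) is not satisfied (F OR F).
(3) = T AND F = false.
Overall: F OR F OR F → false.

No — not required.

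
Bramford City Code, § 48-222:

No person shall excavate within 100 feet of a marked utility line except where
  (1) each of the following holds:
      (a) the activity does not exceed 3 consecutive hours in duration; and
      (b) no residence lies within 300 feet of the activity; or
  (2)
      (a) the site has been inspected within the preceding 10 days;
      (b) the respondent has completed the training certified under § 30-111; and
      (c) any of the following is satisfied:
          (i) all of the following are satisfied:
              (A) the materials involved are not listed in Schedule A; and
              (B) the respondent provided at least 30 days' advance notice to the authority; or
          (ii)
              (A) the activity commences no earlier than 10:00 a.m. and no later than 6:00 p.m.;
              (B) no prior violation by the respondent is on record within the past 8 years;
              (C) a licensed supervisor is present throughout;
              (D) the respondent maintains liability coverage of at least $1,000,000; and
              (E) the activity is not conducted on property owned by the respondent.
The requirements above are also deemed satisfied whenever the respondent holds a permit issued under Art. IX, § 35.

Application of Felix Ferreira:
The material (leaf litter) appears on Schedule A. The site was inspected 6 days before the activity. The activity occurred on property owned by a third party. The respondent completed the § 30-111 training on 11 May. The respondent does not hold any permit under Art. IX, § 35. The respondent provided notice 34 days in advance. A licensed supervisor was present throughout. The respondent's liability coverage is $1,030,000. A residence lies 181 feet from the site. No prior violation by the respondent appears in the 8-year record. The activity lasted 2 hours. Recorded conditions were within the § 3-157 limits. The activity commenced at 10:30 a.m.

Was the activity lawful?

Yes — lawful.

(a) ≤ 3 hrs duration — holds.
(b) no residence in 300 ft — not satisfied.
So (1) is not satisfied (T AND F).
(a) site inspected — holds.
(b) training certified — met.
(A) not (Schedule A material) — fails.
(B) ≥30 days' notice — satisfied.
(i) = F AND T = false.
(A) start within hours — met.
(B) no prior violation — satisfied.
(C) supervisor present — satisfied.
(D) coverage ≥ $1,000,000 — holds.
(E) not (own property) — holds.
(ii) = T AND T AND T AND T AND T = true.
(c): F OR T → true.
(2): T AND T AND T → true.
Overall: F OR T → true.
Exception (holds permit) — not satisfied.
Result: main true OR exception false → true.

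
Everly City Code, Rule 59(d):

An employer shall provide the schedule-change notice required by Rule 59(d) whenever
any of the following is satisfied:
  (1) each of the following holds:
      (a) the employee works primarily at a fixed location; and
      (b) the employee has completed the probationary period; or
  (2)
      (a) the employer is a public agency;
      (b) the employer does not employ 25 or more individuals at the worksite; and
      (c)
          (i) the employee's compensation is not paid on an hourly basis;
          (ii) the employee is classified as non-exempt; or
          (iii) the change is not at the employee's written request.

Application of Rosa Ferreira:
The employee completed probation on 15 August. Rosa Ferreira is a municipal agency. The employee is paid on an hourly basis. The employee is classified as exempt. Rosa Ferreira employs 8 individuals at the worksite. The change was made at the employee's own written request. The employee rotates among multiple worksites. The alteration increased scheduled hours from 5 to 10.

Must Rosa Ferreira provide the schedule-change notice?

No — not required.

(a) fixed location — fails.
(b) past probation — satisfied.
So (1) is not satisfied (F AND T).
(a) public agency — met.
(b) not (≥ 25 at site) — satisfied.
(i) not (hourly-paid) — not met.
(ii) non-exempt — not met.
(iii) not employee-requested — not satisfied.
(c): F OR F OR F → false.
So (2) is not satisfied (T AND T AND F).
So Overall is not satisfied (F OR F).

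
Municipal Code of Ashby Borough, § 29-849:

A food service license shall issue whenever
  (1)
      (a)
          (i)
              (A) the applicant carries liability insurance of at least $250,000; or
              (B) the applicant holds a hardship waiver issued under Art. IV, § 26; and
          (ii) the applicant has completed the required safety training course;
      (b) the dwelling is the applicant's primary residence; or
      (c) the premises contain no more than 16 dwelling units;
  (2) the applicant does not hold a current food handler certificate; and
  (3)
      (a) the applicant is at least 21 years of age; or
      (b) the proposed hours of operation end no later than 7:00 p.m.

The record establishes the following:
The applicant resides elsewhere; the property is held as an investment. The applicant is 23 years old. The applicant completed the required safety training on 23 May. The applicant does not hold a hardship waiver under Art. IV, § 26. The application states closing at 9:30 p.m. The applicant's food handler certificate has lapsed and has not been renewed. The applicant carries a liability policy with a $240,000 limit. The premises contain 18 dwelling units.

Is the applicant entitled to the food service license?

(A) insurance ≥ $250,000 — fails.
(B) hardship waiver — not met.
(i): F OR F → false.
(ii) safety training — satisfied.
(a) = F AND T = false.
(b) primary residence — not satisfied.
(c) ≤ 16 units — not met.
(1): F OR F OR F → false.
(2) not (food handler cert.) — holds.
(a) age ≥ 21 — met.
(b) closes by 7 p.m. — fails.
So (3) is satisfied (T OR F).
Overall: F AND T AND T → false.

No — denied.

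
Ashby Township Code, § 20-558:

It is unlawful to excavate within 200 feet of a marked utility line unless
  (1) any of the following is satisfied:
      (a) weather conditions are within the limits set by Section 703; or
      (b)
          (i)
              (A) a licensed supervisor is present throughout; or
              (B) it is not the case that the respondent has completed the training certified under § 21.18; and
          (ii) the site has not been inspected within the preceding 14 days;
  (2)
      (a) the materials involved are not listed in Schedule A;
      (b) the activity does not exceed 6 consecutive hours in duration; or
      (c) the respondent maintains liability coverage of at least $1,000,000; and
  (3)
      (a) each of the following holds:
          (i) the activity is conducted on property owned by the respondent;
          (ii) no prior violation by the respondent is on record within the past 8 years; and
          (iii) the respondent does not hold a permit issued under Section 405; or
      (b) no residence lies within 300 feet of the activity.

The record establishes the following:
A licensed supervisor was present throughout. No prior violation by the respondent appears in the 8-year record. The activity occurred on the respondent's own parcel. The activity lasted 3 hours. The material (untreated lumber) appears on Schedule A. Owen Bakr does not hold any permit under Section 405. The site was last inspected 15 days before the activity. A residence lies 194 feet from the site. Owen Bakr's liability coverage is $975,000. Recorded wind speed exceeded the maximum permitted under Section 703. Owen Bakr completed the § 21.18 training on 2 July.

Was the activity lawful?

Yes — lawful.

(a) weather ok — not met.
(A) supervisor present — holds.
(B) not (training certified) — fails.
So (i) is satisfied (T OR F).
(ii) not (site inspected) — holds.
(b) = T AND T = true.
(1) = F OR T = true.
(a) not (Schedule A material) — not satisfied.
(b) ≤ 6 hrs duration — satisfied.
(c) coverage ≥ $1,000,000 — not satisfied.
(2) = F OR T OR F = true.
(i) own property — holds.
(ii) no prior violation — satisfied.
(iii) not (holds permit) — met.
So (a) is satisfied (T AND T AND T).
(b) no residence in 300 ft — not satisfied.
(3): T OR F → true.
So Overall is satisfied (T AND T AND T).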